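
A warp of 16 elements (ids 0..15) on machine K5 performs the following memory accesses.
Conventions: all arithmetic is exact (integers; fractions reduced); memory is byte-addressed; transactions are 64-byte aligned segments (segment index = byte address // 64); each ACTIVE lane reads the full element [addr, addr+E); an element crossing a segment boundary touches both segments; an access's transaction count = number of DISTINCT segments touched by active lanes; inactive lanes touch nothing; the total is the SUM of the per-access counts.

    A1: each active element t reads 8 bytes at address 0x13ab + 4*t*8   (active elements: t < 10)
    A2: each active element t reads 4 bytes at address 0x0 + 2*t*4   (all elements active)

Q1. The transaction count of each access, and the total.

A1: 6 transactions
A2: 2 transactions

Answer: 6,2; total 8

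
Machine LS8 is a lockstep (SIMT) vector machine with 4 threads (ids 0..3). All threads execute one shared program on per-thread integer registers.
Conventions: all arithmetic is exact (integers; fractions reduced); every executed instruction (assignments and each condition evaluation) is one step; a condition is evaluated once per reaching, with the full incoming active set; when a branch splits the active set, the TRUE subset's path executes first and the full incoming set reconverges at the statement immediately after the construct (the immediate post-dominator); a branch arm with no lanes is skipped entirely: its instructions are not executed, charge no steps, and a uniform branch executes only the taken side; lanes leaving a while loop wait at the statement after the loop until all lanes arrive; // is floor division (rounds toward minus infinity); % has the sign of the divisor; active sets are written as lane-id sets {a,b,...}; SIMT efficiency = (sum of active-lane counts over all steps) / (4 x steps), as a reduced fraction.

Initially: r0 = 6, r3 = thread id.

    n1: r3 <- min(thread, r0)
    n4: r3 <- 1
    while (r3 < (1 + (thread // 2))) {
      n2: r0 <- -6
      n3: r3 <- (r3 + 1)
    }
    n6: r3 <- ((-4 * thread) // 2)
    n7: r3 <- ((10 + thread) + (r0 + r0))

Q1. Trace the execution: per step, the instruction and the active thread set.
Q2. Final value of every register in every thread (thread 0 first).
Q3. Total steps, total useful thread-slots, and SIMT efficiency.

step 0: r3 <- min(thread, r0)        {0,1,2,3}
step 1: r3 <- 1                      {0,1,2,3}
step 2: eval (r3 < (1 + (thread // 2))) {0,1,2,3}
step 3: r0 <- -6                     {2,3}
step 4: r3 <- (r3 + 1)               {2,3}
step 5: eval (r3 < (1 + (thread // 2))) {2,3}
step 6: r3 <- ((-4 * thread) // 2)   {0,1,2,3}
step 7: r3 <- ((10 + thread) + (r0 + r0)) {0,1,2,3}

Answer: 8 steps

r0: 6,6,-6,-6
r3: 22,23,0,1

steps = 8; useful = 26; efficiency = 26/32 = 13/16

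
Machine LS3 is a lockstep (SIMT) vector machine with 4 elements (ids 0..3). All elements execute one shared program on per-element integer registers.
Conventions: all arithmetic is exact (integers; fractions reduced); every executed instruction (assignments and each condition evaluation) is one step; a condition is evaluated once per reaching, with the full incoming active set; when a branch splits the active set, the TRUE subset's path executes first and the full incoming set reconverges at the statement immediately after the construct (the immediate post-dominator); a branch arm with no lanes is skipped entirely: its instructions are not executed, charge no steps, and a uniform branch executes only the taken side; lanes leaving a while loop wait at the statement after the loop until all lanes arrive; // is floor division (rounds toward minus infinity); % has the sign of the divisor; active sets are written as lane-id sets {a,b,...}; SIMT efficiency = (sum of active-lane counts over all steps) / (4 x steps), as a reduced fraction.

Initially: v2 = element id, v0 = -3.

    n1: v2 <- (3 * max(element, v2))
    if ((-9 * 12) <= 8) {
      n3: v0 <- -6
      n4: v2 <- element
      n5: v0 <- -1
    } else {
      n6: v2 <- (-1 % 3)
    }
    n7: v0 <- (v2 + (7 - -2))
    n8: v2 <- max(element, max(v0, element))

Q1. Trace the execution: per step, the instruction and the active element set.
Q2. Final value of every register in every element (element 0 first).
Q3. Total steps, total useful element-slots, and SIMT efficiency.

step 0: v2 <- (3 * max(element, v2)) {0,1,2,3}
step 1: eval ((-9 * 12) <= 8)        {0,1,2,3}
step 2: v0 <- -6                     {0,1,2,3}
step 3: v2 <- element                {0,1,2,3}
step 4: v0 <- -1                     {0,1,2,3}
step 5: v0 <- (v2 + (7 - -2))        {0,1,2,3}
step 6: v2 <- max(element, max(v0, element)) {0,1,2,3}

Answer: 7 steps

v2: 9,10,11,12
v0: 9,10,11,12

steps = 7; useful = 28; efficiency = 28/28 = 1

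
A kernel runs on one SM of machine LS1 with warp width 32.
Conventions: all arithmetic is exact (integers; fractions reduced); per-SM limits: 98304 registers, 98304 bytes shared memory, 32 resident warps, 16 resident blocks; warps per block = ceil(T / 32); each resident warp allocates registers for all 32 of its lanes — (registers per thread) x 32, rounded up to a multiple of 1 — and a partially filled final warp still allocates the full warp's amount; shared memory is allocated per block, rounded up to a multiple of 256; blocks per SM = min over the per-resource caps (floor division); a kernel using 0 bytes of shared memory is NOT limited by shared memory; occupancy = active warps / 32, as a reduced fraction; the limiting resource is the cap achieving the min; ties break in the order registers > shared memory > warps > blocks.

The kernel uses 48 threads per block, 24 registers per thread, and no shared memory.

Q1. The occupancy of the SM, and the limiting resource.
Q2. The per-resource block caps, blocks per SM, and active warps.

Answer: occupancy 1, limited by warps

registers: 64 blocks
shared memory: no limit (kernel uses none)
warps: 16 blocks
blocks: 16 blocks

Answer: 16 blocks, 32 active warps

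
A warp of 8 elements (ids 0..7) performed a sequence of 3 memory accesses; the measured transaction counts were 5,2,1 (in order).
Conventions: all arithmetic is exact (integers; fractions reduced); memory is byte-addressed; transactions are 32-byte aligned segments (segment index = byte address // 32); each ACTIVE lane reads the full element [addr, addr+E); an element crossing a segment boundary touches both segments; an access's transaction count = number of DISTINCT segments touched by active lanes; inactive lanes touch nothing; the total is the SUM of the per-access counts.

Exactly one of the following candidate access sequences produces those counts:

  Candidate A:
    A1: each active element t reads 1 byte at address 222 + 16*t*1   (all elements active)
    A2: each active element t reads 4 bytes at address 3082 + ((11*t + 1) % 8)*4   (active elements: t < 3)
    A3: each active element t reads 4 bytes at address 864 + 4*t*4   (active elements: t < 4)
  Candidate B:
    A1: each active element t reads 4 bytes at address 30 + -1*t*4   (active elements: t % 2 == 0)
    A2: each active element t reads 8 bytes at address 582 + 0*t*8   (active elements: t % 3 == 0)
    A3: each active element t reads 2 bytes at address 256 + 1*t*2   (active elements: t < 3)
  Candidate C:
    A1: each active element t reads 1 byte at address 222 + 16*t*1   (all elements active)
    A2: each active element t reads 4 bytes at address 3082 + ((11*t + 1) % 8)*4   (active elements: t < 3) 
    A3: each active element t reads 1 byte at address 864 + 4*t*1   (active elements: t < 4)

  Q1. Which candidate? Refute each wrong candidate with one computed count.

A: A3 gives 2 transactions, not 1
B: A1 gives 2 transactions, not 5
C: all counts match (5,2,1)

Answer: C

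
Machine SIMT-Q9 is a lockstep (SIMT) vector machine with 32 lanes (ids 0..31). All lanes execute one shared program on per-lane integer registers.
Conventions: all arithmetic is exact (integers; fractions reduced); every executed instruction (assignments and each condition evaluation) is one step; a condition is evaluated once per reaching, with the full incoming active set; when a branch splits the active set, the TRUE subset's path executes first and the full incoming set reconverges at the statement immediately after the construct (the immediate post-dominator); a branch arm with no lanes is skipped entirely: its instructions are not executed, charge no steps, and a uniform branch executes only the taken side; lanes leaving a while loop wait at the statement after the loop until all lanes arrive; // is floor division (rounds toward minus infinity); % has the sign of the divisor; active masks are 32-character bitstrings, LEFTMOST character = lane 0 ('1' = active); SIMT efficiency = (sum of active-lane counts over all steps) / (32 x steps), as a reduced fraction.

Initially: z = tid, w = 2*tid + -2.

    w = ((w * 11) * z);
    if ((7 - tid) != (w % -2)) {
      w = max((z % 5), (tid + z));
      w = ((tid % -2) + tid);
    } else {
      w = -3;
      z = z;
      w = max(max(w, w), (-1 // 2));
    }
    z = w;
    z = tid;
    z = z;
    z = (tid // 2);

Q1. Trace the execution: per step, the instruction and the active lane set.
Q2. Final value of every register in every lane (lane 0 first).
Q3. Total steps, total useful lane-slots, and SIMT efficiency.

step 0: w <- ((w * 11) * z)          11111111111111111111111111111111
step 1: eval ((7 - tid) != (w % -2)) 11111111111111111111111111111111
step 2: w <- max((z % 5), (tid + z)) 11111110111111111111111111111111
step 3: w <- ((tid % -2) + tid)      11111110111111111111111111111111
step 4: w <- -3                      00000001000000000000000000000000
step 5: z <- z                       00000001000000000000000000000000
step 6: w <- max(max(w, w), (-1 // 2)) 00000001000000000000000000000000
step 7: z <- w                       11111111111111111111111111111111
step 8: z <- tid                     11111111111111111111111111111111
step 9: z <- z                       11111111111111111111111111111111
step 10: z <- (tid // 2)              11111111111111111111111111111111

Answer: 11 steps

z: 0,0,1,1,2,2,3,3,4,4,5,5,6,6,7,7,8,8,9,9,10,10,11,11,12,12,13,13,14,14,15,15
w: 0,0,2,2,4,4,6,-1,8,8,10,10,12,12,14,14,16,16,18,18,20,20,22,22,24,24,26,26,28,28,30,30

steps = 11; useful = 257; efficiency = 257/352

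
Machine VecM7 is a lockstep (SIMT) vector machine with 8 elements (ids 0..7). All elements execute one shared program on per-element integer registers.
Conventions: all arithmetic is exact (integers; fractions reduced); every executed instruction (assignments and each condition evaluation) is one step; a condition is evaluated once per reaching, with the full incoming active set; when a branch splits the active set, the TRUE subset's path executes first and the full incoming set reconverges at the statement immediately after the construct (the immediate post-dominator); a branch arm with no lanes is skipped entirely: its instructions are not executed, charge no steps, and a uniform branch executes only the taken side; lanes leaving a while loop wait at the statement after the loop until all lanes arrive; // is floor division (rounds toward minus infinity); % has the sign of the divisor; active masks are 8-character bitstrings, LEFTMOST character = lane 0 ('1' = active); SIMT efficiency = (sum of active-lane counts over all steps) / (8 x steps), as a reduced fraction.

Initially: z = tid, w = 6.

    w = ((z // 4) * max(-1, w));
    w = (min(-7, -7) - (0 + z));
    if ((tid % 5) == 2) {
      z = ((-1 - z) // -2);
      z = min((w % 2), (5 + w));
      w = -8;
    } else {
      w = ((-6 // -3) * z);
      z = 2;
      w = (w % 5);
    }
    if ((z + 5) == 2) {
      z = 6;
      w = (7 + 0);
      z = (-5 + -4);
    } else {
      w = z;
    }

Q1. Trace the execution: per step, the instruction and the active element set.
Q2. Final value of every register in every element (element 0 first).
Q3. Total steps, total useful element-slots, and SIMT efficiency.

step 0: w <- ((z // 4) * max(-1, w)) 11111111
step 1: w <- (min(-7, -7) - (0 + z)) 11111111
step 2: eval ((tid % 5) == 2)        11111111
step 3: z <- ((-1 - z) // -2)        00100001
step 4: z <- min((w % 2), (5 + w))   00100001
step 5: w <- -8                      00100001
step 6: w <- ((-6 // -3) * z)        11011110
step 7: z <- 2                       11011110
step 8: w <- (w % 5)                 11011110
step 9: eval ((z + 5) == 2)          11111111
step 10: w <- z                       11111111

Answer: 11 steps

z: 2,2,-4,2,2,2,2,-9
w: 2,2,-4,2,2,2,2,-9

steps = 11; useful = 64; efficiency = 64/88 = 8/11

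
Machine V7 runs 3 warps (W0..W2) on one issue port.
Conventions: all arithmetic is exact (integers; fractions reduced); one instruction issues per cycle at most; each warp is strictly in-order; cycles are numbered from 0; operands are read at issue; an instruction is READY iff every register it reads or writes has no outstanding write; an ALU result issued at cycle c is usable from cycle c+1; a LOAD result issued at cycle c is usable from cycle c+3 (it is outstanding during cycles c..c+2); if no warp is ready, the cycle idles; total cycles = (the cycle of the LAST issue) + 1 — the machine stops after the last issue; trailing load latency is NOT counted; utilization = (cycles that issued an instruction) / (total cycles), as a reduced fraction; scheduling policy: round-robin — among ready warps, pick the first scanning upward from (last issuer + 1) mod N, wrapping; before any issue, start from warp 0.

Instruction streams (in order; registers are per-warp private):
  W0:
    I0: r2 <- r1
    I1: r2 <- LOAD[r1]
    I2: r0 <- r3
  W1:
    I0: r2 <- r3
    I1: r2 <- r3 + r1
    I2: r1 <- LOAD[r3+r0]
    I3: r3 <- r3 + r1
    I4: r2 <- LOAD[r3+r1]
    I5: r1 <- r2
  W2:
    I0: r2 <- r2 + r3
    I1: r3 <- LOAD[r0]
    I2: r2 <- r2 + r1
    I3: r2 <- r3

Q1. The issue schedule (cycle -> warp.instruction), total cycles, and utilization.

cycle 0: W0.I0
cycle 1: W1.I0
cycle 2: W2.I0
cycle 3: W0.I1
cycle 4: W1.I1
cycle 5: W2.I1
cycle 6: W0.I2
cycle 7: W1.I2
cycle 8: W2.I2
cycle 9: W2.I3
cycle 10: W1.I3
cycle 11: W1.I4
cycle 12: idle
cycle 13: idle
cycle 14: W1.I5

Answer: 15 cycles, utilization 13/15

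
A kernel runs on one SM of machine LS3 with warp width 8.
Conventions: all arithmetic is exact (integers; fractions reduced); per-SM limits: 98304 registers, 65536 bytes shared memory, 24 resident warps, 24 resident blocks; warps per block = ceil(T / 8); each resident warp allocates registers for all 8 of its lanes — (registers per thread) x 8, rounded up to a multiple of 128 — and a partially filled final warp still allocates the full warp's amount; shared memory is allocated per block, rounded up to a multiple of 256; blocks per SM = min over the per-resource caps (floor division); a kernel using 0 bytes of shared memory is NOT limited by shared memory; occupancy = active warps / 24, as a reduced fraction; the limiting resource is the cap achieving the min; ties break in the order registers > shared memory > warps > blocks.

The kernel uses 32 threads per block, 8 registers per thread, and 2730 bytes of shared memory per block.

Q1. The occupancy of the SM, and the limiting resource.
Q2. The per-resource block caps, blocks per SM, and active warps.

Answer: occupancy 1, limited by warps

registers: 192 blocks
shared memory: 23 blocks
warps: 6 blocks
blocks: 24 blocks

Answer: 6 blocks, 24 active warps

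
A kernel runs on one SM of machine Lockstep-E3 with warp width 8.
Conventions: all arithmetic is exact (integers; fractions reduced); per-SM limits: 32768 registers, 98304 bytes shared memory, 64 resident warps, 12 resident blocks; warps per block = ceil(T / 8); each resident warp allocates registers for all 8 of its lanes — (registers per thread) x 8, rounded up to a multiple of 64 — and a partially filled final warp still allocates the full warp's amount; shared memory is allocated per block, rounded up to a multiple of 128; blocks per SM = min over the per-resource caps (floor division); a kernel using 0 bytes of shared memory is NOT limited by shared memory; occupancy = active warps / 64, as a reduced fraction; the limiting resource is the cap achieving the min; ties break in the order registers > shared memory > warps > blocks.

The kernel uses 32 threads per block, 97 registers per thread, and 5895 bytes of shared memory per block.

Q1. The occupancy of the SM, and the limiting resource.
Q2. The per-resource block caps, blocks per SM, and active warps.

Answer: occupancy 9/16, limited by registers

registers: 9 blocks
shared memory: 16 blocks
warps: 16 blocks
blocks: 12 blocks

Answer: 9 blocks, 36 active warps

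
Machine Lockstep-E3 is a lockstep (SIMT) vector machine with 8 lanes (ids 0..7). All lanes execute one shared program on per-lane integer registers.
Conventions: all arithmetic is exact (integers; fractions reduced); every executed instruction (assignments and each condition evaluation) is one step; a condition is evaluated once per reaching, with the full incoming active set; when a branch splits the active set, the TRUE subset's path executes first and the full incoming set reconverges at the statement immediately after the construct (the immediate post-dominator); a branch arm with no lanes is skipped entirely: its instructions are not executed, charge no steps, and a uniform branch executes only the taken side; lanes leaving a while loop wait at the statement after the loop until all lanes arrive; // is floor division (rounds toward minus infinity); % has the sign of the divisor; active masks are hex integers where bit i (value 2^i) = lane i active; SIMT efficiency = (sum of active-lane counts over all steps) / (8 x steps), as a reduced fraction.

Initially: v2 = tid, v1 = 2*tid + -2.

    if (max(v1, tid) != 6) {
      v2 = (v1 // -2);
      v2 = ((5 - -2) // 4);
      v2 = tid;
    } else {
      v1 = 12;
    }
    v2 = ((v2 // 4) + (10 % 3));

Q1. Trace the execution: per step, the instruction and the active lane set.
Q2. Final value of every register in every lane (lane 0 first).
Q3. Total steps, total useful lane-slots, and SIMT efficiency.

step 0: eval (max(v1, tid) != 6)     0xff
step 1: v2 <- (v1 // -2)             0xef
step 2: v2 <- ((5 - -2) // 4)        0xef
step 3: v2 <- tid                    0xef
step 4: v1 <- 12                     0x10
step 5: v2 <- ((v2 // 4) + (10 % 3)) 0xff

Answer: 6 steps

v2: 1,1,1,1,2,2,2,2
v1: -2,0,2,4,12,8,10,12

steps = 6; useful = 38; efficiency = 38/48 = 19/24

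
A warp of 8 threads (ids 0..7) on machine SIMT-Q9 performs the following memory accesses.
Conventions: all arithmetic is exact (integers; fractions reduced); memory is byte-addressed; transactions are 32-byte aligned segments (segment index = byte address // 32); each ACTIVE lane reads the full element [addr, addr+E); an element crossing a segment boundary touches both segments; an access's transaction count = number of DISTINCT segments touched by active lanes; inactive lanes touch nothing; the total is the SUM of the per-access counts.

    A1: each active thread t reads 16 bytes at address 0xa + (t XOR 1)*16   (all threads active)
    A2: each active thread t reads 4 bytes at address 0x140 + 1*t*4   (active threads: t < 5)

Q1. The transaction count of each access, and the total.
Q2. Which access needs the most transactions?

A1: 5 transactions
A2: 1 transaction

Answer: 5,1; total 6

Answer: A1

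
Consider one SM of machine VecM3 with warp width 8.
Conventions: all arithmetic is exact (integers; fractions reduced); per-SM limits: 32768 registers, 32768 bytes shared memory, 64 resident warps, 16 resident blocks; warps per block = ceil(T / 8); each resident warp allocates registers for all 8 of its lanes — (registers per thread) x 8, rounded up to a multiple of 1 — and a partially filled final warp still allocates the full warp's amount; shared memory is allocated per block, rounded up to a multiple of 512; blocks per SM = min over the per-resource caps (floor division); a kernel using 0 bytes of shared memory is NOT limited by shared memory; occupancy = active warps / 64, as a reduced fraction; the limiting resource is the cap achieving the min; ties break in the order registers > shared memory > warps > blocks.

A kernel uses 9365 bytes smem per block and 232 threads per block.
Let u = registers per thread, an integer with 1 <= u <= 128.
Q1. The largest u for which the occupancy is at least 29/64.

Answer: u = 128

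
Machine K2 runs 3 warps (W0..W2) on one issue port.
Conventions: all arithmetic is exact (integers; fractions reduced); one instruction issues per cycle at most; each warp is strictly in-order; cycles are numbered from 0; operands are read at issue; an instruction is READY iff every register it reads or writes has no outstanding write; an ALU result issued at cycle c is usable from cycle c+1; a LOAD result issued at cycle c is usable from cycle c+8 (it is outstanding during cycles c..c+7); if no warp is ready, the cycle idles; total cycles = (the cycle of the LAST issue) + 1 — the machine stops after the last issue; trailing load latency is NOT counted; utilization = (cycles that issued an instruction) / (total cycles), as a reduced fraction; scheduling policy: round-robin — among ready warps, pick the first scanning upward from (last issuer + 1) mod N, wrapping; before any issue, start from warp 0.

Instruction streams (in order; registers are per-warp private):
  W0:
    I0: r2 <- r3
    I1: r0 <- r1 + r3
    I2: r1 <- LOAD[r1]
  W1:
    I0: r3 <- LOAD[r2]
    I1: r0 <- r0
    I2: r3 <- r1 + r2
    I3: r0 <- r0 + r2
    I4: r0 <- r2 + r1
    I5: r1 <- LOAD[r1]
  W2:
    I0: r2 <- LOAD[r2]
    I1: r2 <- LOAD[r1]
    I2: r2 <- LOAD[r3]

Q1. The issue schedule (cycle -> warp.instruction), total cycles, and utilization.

cycle 0: W0.I0
cycle 1: W1.I0
cycle 2: W2.I0
cycle 3: W0.I1
cycle 4: W1.I1
cycle 5: W0.I2
cycle 6: idle
cycle 7: idle
cycle 8: idle
cycle 9: W1.I2
cycle 10: W2.I1
cycle 11: W1.I3
cycle 12: W1.I4
cycle 13: W1.I5
cycle 14: idle
cycle 15: idle
cycle 16: idle
cycle 17: idle
cycle 18: W2.I2

Answer: 19 cycles, utilization 12/19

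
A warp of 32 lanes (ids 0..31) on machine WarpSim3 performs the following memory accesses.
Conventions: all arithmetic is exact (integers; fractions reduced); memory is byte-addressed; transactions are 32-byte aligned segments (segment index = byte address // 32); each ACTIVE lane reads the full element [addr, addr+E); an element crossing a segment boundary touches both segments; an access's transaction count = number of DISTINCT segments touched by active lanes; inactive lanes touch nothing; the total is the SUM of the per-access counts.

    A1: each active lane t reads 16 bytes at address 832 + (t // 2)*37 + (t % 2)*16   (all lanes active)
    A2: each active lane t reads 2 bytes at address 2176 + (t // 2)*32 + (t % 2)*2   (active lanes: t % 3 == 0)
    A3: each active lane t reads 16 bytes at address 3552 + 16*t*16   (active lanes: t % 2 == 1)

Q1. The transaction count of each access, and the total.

A1: 19 transactions
A2: 11 transactions
A3: 16 transactions

Answer: 19,11,16; total 46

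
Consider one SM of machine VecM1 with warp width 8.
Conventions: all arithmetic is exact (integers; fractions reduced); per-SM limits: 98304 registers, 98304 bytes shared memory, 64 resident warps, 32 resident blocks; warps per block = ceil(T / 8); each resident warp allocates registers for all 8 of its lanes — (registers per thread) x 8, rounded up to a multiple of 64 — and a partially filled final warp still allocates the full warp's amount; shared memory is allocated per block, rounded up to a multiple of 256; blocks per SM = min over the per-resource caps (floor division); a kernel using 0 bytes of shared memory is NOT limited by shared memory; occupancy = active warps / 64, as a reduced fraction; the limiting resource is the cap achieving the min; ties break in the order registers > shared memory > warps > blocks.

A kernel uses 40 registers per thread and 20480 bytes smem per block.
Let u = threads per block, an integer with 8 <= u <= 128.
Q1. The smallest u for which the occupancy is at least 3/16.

Answer: u = 17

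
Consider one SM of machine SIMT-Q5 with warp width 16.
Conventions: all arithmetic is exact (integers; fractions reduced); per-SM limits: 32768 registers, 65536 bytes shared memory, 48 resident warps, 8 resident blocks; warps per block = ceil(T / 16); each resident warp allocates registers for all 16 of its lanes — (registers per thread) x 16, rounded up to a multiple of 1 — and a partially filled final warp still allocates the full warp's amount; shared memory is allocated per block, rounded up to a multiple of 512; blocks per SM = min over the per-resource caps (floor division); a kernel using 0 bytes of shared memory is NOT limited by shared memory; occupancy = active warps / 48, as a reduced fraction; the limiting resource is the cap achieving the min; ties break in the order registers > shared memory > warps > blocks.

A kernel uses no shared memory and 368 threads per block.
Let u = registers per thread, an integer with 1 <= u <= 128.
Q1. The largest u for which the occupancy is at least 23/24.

Answer: u = 44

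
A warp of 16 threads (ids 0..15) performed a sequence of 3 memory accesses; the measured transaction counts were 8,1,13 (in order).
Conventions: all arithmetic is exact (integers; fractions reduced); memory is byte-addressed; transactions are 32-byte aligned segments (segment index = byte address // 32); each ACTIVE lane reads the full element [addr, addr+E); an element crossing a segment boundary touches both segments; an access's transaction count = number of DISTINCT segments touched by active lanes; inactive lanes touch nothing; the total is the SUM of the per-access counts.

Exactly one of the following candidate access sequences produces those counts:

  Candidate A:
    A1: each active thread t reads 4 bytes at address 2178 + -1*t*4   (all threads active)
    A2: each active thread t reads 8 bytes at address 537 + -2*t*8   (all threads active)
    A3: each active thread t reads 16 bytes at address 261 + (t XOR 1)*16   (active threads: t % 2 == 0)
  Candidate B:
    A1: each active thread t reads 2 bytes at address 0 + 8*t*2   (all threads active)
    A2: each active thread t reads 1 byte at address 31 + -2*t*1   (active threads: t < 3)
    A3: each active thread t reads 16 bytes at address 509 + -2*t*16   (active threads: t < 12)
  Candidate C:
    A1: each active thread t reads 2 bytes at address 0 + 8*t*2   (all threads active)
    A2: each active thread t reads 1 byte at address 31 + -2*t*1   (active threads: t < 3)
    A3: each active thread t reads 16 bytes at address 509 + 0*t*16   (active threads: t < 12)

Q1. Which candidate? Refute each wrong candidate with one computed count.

A: A1 gives 3 transactions, not 8
C: A3 gives 2 transactions, not 13
B: all counts match (8,1,13)

Answer: B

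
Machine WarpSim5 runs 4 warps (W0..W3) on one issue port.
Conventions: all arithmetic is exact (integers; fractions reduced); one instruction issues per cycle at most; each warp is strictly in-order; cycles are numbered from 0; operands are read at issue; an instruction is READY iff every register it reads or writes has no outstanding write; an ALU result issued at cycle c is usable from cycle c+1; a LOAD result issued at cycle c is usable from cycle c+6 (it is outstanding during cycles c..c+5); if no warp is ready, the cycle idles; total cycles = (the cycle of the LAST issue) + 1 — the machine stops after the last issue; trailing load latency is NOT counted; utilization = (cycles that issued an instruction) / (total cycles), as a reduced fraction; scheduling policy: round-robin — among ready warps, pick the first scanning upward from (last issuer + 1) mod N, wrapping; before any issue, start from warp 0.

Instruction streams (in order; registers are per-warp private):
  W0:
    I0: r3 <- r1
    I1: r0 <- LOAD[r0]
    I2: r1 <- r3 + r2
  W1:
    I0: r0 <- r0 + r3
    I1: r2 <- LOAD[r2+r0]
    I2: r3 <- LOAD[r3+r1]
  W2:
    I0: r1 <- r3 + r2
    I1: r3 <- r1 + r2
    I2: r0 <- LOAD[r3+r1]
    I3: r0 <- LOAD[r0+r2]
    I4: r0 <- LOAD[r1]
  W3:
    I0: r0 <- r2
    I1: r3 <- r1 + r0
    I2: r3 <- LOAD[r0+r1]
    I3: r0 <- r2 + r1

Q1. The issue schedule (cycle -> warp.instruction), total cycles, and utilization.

cycle 0: W0.I0
cycle 1: W1.I0
cycle 2: W2.I0
cycle 3: W3.I0
cycle 4: W0.I1
cycle 5: W1.I1
cycle 6: W2.I1
cycle 7: W3.I1
cycle 8: W0.I2
cycle 9: W1.I2
cycle 10: W2.I2
cycle 11: W3.I2
cycle 12: W3.I3
cycle 13: idle
cycle 14: idle
cycle 15: idle
cycle 16: W2.I3
cycle 17: idle
cycle 18: idle
cycle 19: idle
cycle 20: idle
cycle 21: idle
cycle 22: W2.I4

Answer: 23 cycles, utilization 15/23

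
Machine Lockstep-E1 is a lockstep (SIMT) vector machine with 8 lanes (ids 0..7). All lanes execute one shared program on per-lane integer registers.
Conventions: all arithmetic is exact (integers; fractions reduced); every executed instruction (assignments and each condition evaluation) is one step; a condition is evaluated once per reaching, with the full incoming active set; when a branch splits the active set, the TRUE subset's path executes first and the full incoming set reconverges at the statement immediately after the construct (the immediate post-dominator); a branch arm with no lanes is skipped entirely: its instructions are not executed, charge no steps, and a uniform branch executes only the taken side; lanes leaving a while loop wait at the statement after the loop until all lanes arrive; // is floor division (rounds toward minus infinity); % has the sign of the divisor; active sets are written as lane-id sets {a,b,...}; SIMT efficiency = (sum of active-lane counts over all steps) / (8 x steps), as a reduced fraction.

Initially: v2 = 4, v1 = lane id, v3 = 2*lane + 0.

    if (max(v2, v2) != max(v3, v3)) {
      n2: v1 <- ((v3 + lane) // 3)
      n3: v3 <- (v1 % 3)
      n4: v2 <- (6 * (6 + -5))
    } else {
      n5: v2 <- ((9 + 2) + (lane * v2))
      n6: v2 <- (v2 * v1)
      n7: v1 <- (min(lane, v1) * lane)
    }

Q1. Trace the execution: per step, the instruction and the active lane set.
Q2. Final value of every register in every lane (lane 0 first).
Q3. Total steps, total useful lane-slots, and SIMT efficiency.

step 0: eval (max(v2, v2) != max(v3, v3)) {0,1,2,3,4,5,6,7}
step 1: v1 <- ((v3 + lane) // 3)     {0,1,3,4,5,6,7}
step 2: v3 <- (v1 % 3)               {0,1,3,4,5,6,7}
step 3: v2 <- (6 * (6 + -5))         {0,1,3,4,5,6,7}
step 4: v2 <- ((9 + 2) + (lane * v2)) {2}
step 5: v2 <- (v2 * v1)              {2}
step 6: v1 <- (min(lane, v1) * lane) {2}

Answer: 7 steps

v2: 6,6,38,6,6,6,6,6
v1: 0,1,4,3,4,5,6,7
v3: 0,1,4,0,1,2,0,1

steps = 7; useful = 32; efficiency = 32/56 = 4/7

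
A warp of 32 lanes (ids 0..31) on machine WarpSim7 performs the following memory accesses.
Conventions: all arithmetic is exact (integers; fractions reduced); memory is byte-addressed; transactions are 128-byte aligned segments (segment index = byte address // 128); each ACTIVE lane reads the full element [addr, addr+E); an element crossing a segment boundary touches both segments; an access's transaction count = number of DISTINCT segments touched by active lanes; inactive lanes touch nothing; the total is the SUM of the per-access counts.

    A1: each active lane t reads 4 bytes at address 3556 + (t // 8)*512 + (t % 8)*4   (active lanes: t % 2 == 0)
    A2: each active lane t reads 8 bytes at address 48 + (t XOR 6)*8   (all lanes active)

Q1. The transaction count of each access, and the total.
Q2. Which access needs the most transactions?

A1: 4 transactions
A2: 3 transactions

Answer: 4,3; total 7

Answer: A1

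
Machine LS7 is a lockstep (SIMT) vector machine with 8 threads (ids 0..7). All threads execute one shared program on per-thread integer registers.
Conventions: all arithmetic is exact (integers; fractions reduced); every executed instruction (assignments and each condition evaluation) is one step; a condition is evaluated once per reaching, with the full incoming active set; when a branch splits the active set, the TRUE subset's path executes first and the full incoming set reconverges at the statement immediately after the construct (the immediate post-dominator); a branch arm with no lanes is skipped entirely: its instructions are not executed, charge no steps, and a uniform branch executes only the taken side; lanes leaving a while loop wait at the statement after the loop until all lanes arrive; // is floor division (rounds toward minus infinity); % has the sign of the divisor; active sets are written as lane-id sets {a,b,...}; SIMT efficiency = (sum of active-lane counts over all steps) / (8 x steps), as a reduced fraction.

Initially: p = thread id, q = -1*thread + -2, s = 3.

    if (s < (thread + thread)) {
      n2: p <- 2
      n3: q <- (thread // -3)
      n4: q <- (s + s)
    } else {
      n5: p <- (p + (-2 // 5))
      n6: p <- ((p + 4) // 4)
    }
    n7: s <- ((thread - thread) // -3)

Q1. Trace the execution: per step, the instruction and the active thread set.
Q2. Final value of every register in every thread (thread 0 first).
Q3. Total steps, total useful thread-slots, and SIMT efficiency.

step 0: eval (s < (thread + thread)) {0,1,2,3,4,5,6,7}
step 1: p <- 2                       {2,3,4,5,6,7}
step 2: q <- (thread // -3)          {2,3,4,5,6,7}
step 3: q <- (s + s)                 {2,3,4,5,6,7}
step 4: p <- (p + (-2 // 5))         {0,1}
step 5: p <- ((p + 4) // 4)          {0,1}
step 6: s <- ((thread - thread) // -3) {0,1,2,3,4,5,6,7}

Answer: 7 steps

p: 0,1,2,2,2,2,2,2
q: -2,-3,6,6,6,6,6,6
s: 0,0,0,0,0,0,0,0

steps = 7; useful = 38; efficiency = 38/56 = 19/28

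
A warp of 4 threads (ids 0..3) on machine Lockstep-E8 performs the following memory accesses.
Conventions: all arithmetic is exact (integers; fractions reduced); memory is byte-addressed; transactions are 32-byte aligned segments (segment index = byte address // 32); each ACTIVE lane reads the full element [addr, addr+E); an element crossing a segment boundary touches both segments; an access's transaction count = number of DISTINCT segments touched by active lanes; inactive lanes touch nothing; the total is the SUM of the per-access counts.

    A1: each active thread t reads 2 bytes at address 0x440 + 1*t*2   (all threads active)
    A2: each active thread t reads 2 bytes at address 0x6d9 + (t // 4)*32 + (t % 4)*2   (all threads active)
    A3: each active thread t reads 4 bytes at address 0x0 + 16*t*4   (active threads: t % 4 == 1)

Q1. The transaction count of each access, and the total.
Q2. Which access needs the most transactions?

A1: 1 transaction
A2: 2 transactions
A3: 1 transaction

Answer: 1,2,1; total 4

Answer: A2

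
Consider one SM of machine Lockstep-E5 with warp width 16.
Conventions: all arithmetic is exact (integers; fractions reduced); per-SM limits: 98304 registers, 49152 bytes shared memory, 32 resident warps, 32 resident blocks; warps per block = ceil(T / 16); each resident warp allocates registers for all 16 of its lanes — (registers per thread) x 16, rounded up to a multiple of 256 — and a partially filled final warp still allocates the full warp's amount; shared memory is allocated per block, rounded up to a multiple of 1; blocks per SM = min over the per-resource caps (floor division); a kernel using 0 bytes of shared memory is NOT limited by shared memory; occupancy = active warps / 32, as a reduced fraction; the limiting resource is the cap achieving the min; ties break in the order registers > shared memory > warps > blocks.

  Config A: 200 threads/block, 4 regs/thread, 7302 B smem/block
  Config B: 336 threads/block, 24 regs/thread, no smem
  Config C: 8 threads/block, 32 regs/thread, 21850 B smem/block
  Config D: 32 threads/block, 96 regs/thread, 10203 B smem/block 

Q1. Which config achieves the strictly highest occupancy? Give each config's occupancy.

occupancies: A 13/16, B 21/32, C 1/16, D 1/4

Answer: A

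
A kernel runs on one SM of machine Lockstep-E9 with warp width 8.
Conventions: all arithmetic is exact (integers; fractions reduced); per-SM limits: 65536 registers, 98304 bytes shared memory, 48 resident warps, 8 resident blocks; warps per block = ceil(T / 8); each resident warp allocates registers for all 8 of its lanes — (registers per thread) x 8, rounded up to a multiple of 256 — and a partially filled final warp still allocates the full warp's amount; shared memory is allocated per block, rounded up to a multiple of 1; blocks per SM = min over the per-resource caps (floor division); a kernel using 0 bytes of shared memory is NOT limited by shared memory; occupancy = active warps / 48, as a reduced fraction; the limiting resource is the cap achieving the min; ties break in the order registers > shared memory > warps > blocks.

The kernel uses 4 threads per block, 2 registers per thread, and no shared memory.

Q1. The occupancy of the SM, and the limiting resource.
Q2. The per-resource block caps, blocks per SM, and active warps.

Answer: occupancy 1/6, limited by blocks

registers: 256 blocks
shared memory: no limit (kernel uses none)
warps: 48 blocks
blocks: 8 blocks

Answer: 8 blocks, 8 active warps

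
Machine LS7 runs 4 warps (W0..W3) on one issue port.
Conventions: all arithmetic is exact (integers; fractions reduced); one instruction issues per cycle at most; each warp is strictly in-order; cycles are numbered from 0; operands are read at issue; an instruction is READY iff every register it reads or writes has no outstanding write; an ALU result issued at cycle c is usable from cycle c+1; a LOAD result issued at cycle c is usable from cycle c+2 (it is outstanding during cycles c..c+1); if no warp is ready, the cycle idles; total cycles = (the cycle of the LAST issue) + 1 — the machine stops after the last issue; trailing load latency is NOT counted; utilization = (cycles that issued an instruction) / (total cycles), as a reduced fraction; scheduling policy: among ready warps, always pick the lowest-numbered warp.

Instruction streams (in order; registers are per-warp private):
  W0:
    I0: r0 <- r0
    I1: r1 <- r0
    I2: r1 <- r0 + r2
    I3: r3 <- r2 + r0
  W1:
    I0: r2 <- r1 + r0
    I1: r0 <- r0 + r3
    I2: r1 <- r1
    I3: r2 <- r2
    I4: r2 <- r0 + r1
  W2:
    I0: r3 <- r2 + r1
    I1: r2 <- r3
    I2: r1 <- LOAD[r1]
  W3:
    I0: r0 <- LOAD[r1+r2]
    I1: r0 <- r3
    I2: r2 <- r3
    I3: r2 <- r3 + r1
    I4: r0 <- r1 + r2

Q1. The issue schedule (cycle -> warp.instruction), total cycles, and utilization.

cycle 0: W0.I0
cycle 1: W0.I1
cycle 2: W0.I2
cycle 3: W0.I3
cycle 4: W1.I0
cycle 5: W1.I1
cycle 6: W1.I2
cycle 7: W1.I3
cycle 8: W1.I4
cycle 9: W2.I0
cycle 10: W2.I1
cycle 11: W2.I2
cycle 12: W3.I0
cycle 13: idle
cycle 14: W3.I1
cycle 15: W3.I2
cycle 16: W3.I3
cycle 17: W3.I4

Answer: 18 cycles, utilization 17/18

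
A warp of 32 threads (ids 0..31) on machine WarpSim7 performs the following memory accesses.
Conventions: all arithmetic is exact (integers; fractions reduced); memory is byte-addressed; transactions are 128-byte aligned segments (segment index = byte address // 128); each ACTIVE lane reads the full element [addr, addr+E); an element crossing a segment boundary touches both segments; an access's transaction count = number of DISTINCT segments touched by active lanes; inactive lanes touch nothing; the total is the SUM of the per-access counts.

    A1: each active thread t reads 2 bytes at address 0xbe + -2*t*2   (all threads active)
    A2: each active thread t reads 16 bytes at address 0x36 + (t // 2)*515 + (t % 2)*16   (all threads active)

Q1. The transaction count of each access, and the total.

A1: 2 transactions
A2: 17 transactions

Answer: 2,17; total 19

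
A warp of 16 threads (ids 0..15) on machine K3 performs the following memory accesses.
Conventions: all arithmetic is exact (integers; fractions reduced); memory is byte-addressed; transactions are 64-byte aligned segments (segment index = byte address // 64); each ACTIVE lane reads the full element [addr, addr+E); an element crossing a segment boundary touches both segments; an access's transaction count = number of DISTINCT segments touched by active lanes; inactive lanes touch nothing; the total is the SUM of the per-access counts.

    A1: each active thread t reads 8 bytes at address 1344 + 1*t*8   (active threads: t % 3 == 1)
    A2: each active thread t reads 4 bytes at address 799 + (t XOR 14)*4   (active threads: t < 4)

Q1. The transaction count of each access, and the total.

A1: 2 transactions
A2: 1 transaction

Answer: 2,1; total 3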